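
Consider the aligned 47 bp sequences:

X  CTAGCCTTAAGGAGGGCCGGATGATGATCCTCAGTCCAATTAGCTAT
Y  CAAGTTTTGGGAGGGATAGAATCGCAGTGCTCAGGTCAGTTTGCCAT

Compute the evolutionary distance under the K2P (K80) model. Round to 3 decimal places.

0.900

Of 47 sites, 16 differences are transitions and 6 are transversions, so P = 16/47 ≈ 0.340426 and Q = 6/47 ≈ 0.12766.
Under the Kimura two-parameter model, d = −½ ln(1 − 2P − Q) − ¼ ln(1 − 2Q).
1 − 2P − Q = 0.191488, giving −½ ln(0.191488) = 0.826465.
1 − 2Q = 0.74468, giving −¼ ln(0.74468) = 0.073700.
d = 0.826465 + 0.073700 = 0.900165.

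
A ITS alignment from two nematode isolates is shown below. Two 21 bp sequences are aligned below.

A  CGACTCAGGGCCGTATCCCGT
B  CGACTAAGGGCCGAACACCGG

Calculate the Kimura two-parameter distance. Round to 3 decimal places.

Of 21 sites, 1 differences are transitions and 4 are transversions, so P = 1/21 ≈ 0.047619 and Q = 4/21 ≈ 0.190476.
Under the Kimura two-parameter model, d = −½ ln(1 − 2P − Q) − ¼ ln(1 − 2Q).
1 − 2P − Q = 0.714286, giving −½ ln(0.714286) = 0.168236.
1 − 2Q = 0.619048, giving −¼ ln(0.619048) = 0.119893.
d = 0.168236 + 0.119893 = 0.288129.

0.288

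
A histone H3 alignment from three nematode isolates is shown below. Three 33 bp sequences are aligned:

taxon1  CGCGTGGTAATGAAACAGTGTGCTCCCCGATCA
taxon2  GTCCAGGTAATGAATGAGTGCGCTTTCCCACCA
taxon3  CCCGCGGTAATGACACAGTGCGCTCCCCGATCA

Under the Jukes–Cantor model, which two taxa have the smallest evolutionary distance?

taxon1 and taxon3

taxon1–taxon2: 11/33 differ, p = 0.333, d = 0.441.
taxon1–taxon3: 4/33 differ, p = 0.121, d = 0.132.
taxon2–taxon3: 11/33 differ, p = 0.333, d = 0.441.
The smallest distance is between taxon1 and taxon3.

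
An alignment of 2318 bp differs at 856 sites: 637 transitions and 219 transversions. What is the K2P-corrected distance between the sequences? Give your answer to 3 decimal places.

0.569

P = 637/2318 ≈ 0.274806 and Q = 219/2318 ≈ 0.094478.
Under the Kimura two-parameter model, d = −½ ln(1 − 2P − Q) − ¼ ln(1 − 2Q).
1 − 2P − Q = 0.35591, giving −½ ln(0.35591) = 0.516539.
1 − 2Q = 0.811044, giving −¼ ln(0.811044) = 0.052358.
d = 0.516539 + 0.052358 = 0.568897.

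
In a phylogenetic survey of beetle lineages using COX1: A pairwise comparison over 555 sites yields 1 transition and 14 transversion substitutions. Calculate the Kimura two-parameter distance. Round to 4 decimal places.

P = 1/555 ≈ 0.001802 and Q = 14/555 ≈ 0.025225.
Under the Kimura two-parameter model, d = −½ ln(1 − 2P − Q) − ¼ ln(1 − 2Q).
1 − 2P − Q = 0.971171, giving −½ ln(0.971171) = 0.014626.
1 − 2Q = 0.94955, giving −¼ ln(0.94955) = 0.012942.
d = 0.014626 + 0.012942 = 0.027568.

0.0276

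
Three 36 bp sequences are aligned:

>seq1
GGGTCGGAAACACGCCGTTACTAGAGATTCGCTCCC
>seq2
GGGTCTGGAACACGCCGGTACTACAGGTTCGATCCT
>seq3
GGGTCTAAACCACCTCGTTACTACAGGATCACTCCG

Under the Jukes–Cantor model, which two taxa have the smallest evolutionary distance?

seq1 and seq2

seq1–seq2: 7/36 differ, p = 0.194, d = 0.225.
seq1–seq3: 10/36 differ, p = 0.278, d = 0.347.
seq2–seq3: 10/36 differ, p = 0.278, d = 0.347.
The smallest distance is between seq1 and seq2.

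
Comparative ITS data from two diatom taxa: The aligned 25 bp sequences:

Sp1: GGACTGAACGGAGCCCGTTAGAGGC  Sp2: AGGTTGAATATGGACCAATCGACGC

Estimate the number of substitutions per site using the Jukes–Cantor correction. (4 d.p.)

The sequences differ at 12 of 25 sites, so p = 12/25 = 0.48.
d = −(3/4) ln(1 − 4p/3) = −0.75 ln(1 − 0.64) = −0.75 ln(0.36)
  = −0.75 × (-1.021651) = 0.766238 substitutions/site.

0.7662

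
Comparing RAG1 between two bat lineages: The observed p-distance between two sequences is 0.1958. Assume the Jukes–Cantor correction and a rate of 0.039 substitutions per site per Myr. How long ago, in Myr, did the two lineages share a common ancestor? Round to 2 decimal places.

d = −(3/4) ln(1 − 4p/3) = −0.75 ln(1 − 0.261067) = −0.75 ln(0.738933)
  = −0.75 × (-0.302548) = 0.226911 substitutions/site.
Under a molecular clock d = 2μt, so t = d/(2μ) = 0.226911 / (2 × 0.039) = 2.91 Myr.

2.91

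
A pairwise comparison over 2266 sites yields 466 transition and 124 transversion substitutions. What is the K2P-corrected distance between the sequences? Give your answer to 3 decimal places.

0.343

P = 466/2266 ≈ 0.205649 and Q = 124/2266 ≈ 0.054722.
Under the Kimura two-parameter model, d = −½ ln(1 − 2P − Q) − ¼ ln(1 − 2Q).
1 − 2P − Q = 0.53398, giving −½ ln(0.53398) = 0.313698.
1 − 2Q = 0.890556, giving −¼ ln(0.890556) = 0.028977.
d = 0.313698 + 0.028977 = 0.342675.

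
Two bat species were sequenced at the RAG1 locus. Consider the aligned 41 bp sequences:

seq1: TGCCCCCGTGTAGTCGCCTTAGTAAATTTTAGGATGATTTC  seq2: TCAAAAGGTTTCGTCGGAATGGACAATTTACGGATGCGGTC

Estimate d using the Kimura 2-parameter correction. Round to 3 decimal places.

0.861

Of 41 sites, 1 differences are transitions and 18 are transversions, so P = 1/41 ≈ 0.02439 and Q = 18/41 ≈ 0.439024.
Under the Kimura two-parameter model, d = −½ ln(1 − 2P − Q) − ¼ ln(1 − 2Q).
1 − 2P − Q = 0.512196, giving −½ ln(0.512196) = 0.334524.
1 − 2Q = 0.121952, giving −¼ ln(0.121952) = 0.526032.
d = 0.334524 + 0.526032 = 0.860556.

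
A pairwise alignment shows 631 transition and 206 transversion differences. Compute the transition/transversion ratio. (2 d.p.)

R = 631/206 = 3.063106… ≈ 3.06 (to 2 d.p.).

3.06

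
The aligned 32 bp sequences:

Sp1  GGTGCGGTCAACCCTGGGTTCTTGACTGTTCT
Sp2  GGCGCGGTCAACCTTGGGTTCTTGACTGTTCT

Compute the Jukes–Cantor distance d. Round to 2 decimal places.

0.07

The sequences differ at 2 of 32 sites (3, 14), so p = 2/32 = 0.0625.
d = −(3/4) ln(1 − 4p/3) = −0.75 ln(1 − 0.083333) = −0.75 ln(0.916667)
  = −0.75 × (-0.087011) = 0.065258 substitutions/site.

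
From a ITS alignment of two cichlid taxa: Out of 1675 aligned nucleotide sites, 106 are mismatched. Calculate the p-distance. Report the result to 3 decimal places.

0.063

p = 106/1675 = 0.063283… ≈ 0.063 (to 3 d.p.).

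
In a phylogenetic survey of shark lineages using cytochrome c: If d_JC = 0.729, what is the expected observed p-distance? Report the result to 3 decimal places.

0.466

p = (3/4)(1 − e^(−4d/3)) = 0.75 × (1 − e^(-0.972)) = 0.75 × (1 − 0.378326) = 0.466256.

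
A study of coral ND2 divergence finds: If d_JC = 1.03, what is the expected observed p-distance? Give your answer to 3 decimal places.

0.560

p = (3/4)(1 − e^(−4d/3)) = 0.75 × (1 − e^(-1.373333)) = 0.75 × (1 − 0.253261) = 0.560054.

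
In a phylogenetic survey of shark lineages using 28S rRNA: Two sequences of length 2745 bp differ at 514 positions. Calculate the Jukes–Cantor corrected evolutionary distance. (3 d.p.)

p = 514/2745 ≈ 0.18725.
d = −(3/4) ln(1 − 4p/3) = −0.75 ln(1 − 0.249667) = −0.75 ln(0.750333)
  = −0.75 × (-0.287238) = 0.215429 substitutions/site.

0.215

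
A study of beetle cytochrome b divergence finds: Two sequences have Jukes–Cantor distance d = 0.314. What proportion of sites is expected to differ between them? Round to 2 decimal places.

p = (3/4)(1 − e^(−4d/3)) = 0.75 × (1 − e^(-0.418667)) = 0.75 × (1 − 0.657923) = 0.256558.

0.26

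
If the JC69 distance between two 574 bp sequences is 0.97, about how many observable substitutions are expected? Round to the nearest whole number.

Invert JC69: p = (3/4)(1 − e^(−4d/3)) = 0.75 × (1 − e^(-1.293333)) = 0.75 × (1 − 0.274355) = 0.544234.
Expected differing sites = pL ≈ 0.544234 × 574 = 312.390316 ≈ 312.

312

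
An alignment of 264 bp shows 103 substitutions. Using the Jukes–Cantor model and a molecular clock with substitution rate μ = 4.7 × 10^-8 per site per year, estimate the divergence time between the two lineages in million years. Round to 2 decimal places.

p = 103/264 ≈ 0.390152.
d = −(3/4) ln(1 − 4p/3) = −0.75 ln(1 − 0.520203) = −0.75 ln(0.479797)
  = −0.75 × (-0.734392) = 0.550794 substitutions/site.
Under a molecular clock d = 2μt, so t = d/(2μ) = 0.550794 / (2 × 4.7 × 10^-8) = 5.86 million years.

5.86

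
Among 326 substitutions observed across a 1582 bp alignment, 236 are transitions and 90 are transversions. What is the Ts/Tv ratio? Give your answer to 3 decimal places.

2.622

R = 236/90 = 2.622222… ≈ 2.622 (to 3 d.p.).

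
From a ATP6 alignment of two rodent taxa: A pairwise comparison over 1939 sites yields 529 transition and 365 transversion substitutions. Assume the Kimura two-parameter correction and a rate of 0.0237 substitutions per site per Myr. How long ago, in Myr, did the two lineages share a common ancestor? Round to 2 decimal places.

P = 529/1939 ≈ 0.272821 and Q = 365/1939 ≈ 0.188241.
Under the Kimura two-parameter model, d = −½ ln(1 − 2P − Q) − ¼ ln(1 − 2Q).
1 − 2P − Q = 0.266117, giving −½ ln(0.266117) = 0.661910.
1 − 2Q = 0.623518, giving −¼ ln(0.623518) = 0.118094.
d = 0.661910 + 0.118094 = 0.780004.
Under a molecular clock d = 2μt, so t = d/(2μ) = 0.780004 / (2 × 0.0237) = 16.46 Myr.

16.46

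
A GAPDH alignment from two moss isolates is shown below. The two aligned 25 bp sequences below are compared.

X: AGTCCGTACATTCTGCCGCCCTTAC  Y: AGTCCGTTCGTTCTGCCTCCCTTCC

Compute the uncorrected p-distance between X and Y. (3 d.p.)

The sequences differ at 4 of 25 positions (sites 8, 10, 18, 24).
p = 4/25 = 0.160.

0.160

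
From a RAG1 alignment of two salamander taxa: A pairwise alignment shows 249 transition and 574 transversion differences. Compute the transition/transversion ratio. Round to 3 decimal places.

R = 249/574 = 0.433797… ≈ 0.434 (to 3 d.p.).

0.434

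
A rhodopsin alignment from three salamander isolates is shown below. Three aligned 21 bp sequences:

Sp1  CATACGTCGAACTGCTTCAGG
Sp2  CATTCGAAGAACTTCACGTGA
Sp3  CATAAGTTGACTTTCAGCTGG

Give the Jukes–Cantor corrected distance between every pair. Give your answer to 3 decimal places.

Sp1–Sp2: 9/21 sites differ → p ≈ 0.428571, d = −0.75 ln(1 − 0.571428) = 0.635472 ≈ 0.635.
Sp1–Sp3: 8/21 sites differ → p ≈ 0.380952, d = −0.75 ln(1 − 0.507936) = 0.531860 ≈ 0.532.
Sp2–Sp3: 9/21 sites differ → p ≈ 0.428571, d = −0.75 ln(1 − 0.571428) = 0.635472 ≈ 0.635.

d(Sp1,Sp2) = 0.635, d(Sp1,Sp3) = 0.532, d(Sp2,Sp3) = 0.635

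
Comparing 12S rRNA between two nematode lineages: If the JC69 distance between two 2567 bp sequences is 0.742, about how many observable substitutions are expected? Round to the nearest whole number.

1209

Invert JC69: p = (3/4)(1 − e^(−4d/3)) = 0.75 × (1 − e^(-0.989333)) = 0.75 × (1 − 0.371825) = 0.471131.
Expected differing sites = pL ≈ 0.471131 × 2567 = 1209.393277 ≈ 1209.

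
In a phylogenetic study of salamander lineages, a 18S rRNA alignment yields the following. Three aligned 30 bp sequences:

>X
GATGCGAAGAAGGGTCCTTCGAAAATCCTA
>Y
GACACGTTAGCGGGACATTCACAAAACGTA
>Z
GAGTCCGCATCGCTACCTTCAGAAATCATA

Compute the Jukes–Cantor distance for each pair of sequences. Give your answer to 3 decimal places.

X–Y: 13/30 sites differ → p ≈ 0.433333, d = −0.75 ln(1 − 0.577777) = 0.646666 ≈ 0.647.
X–Z: 14/30 sites differ → p ≈ 0.466667, d = −0.75 ln(1 − 0.622223) = 0.730088 ≈ 0.730.
Y–Z: 12/30 sites differ → p = 0.4, d = −0.75 ln(1 − 0.533333) = 0.571605 ≈ 0.572.

d(X,Y) = 0.647, d(X,Z) = 0.730, d(Y,Z) = 0.572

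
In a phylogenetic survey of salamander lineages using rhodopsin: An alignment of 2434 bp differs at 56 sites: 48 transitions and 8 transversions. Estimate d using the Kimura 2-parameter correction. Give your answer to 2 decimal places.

P = 48/2434 ≈ 0.019721 and Q = 8/2434 ≈ 0.003287.
Under the Kimura two-parameter model, d = −½ ln(1 − 2P − Q) − ¼ ln(1 − 2Q).
1 − 2P − Q = 0.957271, giving −½ ln(0.957271) = 0.021834.
1 − 2Q = 0.993426, giving −¼ ln(0.993426) = 0.001649.
d = 0.021834 + 0.001649 = 0.023483.

0.02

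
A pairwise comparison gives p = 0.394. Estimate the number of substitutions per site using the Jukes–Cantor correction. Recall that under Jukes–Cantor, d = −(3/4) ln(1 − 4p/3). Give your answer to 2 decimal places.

d = −(3/4) ln(1 − 4p/3) = −0.75 ln(1 − 0.525333) = −0.75 ln(0.474667)
  = −0.75 × (-0.745142) = 0.558857 substitutions/site.

0.56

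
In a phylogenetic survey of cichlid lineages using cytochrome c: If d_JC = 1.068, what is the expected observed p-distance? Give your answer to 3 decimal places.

0.569

p = (3/4)(1 − e^(−4d/3)) = 0.75 × (1 − e^(-1.424)) = 0.75 × (1 − 0.240749) = 0.569438.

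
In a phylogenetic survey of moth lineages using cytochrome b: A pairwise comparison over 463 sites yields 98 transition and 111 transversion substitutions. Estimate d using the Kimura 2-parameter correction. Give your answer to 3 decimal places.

P = 98/463 ≈ 0.211663 and Q = 111/463 ≈ 0.239741.
Under the Kimura two-parameter model, d = −½ ln(1 − 2P − Q) − ¼ ln(1 − 2Q).
1 − 2P − Q = 0.336933, giving −½ ln(0.336933) = 0.543936.
1 − 2Q = 0.520518, giving −¼ ln(0.520518) = 0.163233.
d = 0.543936 + 0.163233 = 0.707169.

0.707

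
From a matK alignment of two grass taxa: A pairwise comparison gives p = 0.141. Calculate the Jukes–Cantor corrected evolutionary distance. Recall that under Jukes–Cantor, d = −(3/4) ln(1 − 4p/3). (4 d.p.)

d = −(3/4) ln(1 − 4p/3) = −0.75 ln(1 − 0.188) = −0.75 ln(0.812)
  = −0.75 × (-0.208255) = 0.156191 substitutions/site.

0.1562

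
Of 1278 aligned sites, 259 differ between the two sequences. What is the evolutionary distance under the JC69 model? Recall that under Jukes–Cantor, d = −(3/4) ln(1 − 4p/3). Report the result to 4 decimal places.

0.2363

p = 259/1278 ≈ 0.20266.
d = −(3/4) ln(1 − 4p/3) = −0.75 ln(1 − 0.270213) = −0.75 ln(0.729787)
  = −0.75 × (-0.315003) = 0.236252 substitutions/site.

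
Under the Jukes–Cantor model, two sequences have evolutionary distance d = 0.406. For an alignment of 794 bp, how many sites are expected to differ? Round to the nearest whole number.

249

Invert JC69: p = (3/4)(1 − e^(−4d/3)) = 0.75 × (1 − e^(-0.541333)) = 0.75 × (1 − 0.581972) = 0.313521.
Expected differing sites = pL ≈ 0.313521 × 794 = 248.935674 ≈ 249.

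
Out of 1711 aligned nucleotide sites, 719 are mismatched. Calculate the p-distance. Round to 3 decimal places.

0.420

p = 719/1711 = 0.420222… ≈ 0.420 (to 3 d.p.).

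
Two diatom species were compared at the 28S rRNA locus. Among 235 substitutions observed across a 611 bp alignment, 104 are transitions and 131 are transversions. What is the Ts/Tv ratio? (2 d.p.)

0.79

R = 104/131 = 0.793893… ≈ 0.79 (to 2 d.p.).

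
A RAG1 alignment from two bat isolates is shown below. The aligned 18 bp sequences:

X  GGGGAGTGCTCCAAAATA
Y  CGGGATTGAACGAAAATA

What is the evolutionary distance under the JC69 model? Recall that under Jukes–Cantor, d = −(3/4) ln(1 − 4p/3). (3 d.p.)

0.347

The sequences differ at 5 of 18 sites (1, 6, 9, 10, 12), so p = 5/18 ≈ 0.277778.
d = −(3/4) ln(1 − 4p/3) = −0.75 ln(1 − 0.370371) = −0.75 ln(0.629629)
  = −0.75 × (-0.462625) = 0.346969 substitutions/site.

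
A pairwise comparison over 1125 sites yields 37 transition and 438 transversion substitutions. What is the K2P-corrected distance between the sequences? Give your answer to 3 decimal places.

0.681

P = 37/1125 ≈ 0.032889 and Q = 438/1125 ≈ 0.389333.
Under the Kimura two-parameter model, d = −½ ln(1 − 2P − Q) − ¼ ln(1 − 2Q).
1 − 2P − Q = 0.544889, giving −½ ln(0.544889) = 0.303587.
1 − 2Q = 0.221334, giving −¼ ln(0.221334) = 0.377021.
d = 0.303587 + 0.377021 = 0.680608.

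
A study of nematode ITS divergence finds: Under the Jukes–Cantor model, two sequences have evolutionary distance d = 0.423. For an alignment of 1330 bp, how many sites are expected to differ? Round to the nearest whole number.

430

Invert JC69: p = (3/4)(1 − e^(−4d/3)) = 0.75 × (1 − e^(-0.564)) = 0.75 × (1 − 0.568929) = 0.323303.
Expected differing sites = pL ≈ 0.323303 × 1330 = 429.99299 ≈ 430.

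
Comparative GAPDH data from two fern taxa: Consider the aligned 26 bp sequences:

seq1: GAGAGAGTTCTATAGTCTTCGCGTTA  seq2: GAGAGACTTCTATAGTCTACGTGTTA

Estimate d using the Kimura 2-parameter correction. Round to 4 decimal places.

0.1253

Of 26 sites, 1 differences are transitions and 2 are transversions, so P = 1/26 ≈ 0.038462 and Q = 2/26 ≈ 0.076923.
Under the Kimura two-parameter model, d = −½ ln(1 − 2P − Q) − ¼ ln(1 − 2Q).
1 − 2P − Q = 0.846153, giving −½ ln(0.846153) = 0.083528.
1 − 2Q = 0.846154, giving −¼ ln(0.846154) = 0.041763.
d = 0.083528 + 0.041763 = 0.125291.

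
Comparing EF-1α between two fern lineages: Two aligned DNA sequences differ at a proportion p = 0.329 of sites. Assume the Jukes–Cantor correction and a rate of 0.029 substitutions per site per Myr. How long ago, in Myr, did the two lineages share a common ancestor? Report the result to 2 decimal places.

7.47

d = −(3/4) ln(1 − 4p/3) = −0.75 ln(1 − 0.438667) = −0.75 ln(0.561333)
  = −0.75 × (-0.577441) = 0.433081 substitutions/site.
Under a molecular clock d = 2μt, so t = d/(2μ) = 0.433081 / (2 × 0.029) = 7.47 Myr.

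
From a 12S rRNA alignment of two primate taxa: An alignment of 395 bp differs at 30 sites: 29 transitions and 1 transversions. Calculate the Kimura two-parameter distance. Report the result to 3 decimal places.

0.082

P = 29/395 ≈ 0.073418 and Q = 1/395 ≈ 0.002532.
Under the Kimura two-parameter model, d = −½ ln(1 − 2P − Q) − ¼ ln(1 − 2Q).
1 − 2P − Q = 0.850632, giving −½ ln(0.850632) = 0.080888.
1 − 2Q = 0.994936, giving −¼ ln(0.994936) = 0.001269.
d = 0.080888 + 0.001269 = 0.082157.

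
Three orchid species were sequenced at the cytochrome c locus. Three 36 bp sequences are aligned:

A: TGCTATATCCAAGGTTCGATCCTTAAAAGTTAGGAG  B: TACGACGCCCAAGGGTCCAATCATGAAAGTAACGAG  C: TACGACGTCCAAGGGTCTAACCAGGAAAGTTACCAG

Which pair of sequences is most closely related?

B and C

A–B: 13/36 differ, p = 0.361, d = 0.493.
A–C: 12/36 differ, p = 0.333, d = 0.441.
B–C: 6/36 differ, p = 0.167, d = 0.188.
The smallest distance is between B and C.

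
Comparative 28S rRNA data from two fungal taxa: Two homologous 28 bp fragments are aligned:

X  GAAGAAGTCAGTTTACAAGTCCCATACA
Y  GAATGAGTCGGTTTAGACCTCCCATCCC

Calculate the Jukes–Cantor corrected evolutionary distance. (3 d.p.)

The sequences differ at 8 of 28 sites (4, 5, 10, 16, 18, 19, 26, 28), so p = 8/28 ≈ 0.285714.
d = −(3/4) ln(1 − 4p/3) = −0.75 ln(1 − 0.380952) = −0.75 ln(0.619048)
  = −0.75 × (-0.479572) = 0.359679 substitutions/site.

0.360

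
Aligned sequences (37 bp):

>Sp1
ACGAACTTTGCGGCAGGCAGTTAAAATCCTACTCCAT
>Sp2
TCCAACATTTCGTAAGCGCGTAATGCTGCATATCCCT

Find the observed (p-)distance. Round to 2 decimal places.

0.49

The sequences differ at 18 of 37 positions.
p = 18/37 = 0.486486… ≈ 0.49 (to 2 d.p.).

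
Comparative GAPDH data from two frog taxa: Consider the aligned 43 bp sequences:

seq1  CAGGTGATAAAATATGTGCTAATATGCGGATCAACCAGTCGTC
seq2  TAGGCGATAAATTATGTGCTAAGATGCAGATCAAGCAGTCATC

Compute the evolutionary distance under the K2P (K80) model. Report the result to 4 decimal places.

Of 43 sites, 4 differences are transitions and 3 are transversions, so P = 4/43 ≈ 0.093023 and Q = 3/43 ≈ 0.069767.
Under the Kimura two-parameter model, d = −½ ln(1 − 2P − Q) − ¼ ln(1 − 2Q).
1 − 2P − Q = 0.744187, giving −½ ln(0.744187) = 0.147731.
1 − 2Q = 0.860466, giving −¼ ln(0.860466) = 0.037570.
d = 0.147731 + 0.037570 = 0.185301.

0.1853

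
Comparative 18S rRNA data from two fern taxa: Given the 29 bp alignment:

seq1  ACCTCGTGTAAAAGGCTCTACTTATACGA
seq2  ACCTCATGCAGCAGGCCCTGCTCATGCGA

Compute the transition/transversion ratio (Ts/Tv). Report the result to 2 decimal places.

Transitions are A↔G and C↔T; transversions are all other mismatches.
Transitions: 7. Transversions: 1.
R = 7/1 = 7.00.

7.00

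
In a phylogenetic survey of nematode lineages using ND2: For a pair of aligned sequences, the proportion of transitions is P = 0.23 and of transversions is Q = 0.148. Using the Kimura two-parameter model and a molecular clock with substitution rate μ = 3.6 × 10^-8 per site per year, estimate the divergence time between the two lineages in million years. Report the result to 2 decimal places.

Under the Kimura two-parameter model, d = −½ ln(1 − 2P − Q) − ¼ ln(1 − 2Q).
1 − 2P − Q = 0.392, giving −½ ln(0.392) = 0.468247.
1 − 2Q = 0.704, giving −¼ ln(0.704) = 0.087744.
d = 0.468247 + 0.087744 = 0.555991.
Under a molecular clock d = 2μt, so t = d/(2μ) = 0.555991 / (2 × 3.6 × 10^-8) = 7.72 million years.

7.72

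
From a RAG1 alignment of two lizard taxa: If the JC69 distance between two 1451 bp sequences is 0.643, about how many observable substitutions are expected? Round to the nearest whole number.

Invert JC69: p = (3/4)(1 − e^(−4d/3)) = 0.75 × (1 − e^(-0.857333)) = 0.75 × (1 − 0.424292) = 0.431781.
Expected differing sites = pL ≈ 0.431781 × 1451 = 626.514231 ≈ 627.

627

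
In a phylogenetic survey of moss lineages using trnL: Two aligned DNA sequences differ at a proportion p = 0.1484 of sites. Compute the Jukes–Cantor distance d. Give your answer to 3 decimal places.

d = −(3/4) ln(1 − 4p/3) = −0.75 ln(1 − 0.197867) = −0.75 ln(0.802133)
  = −0.75 × (-0.220481) = 0.165361 substitutions/site.

0.165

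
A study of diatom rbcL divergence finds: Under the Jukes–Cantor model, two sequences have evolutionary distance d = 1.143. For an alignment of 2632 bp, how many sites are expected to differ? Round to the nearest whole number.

1544

Invert JC69: p = (3/4)(1 − e^(−4d/3)) = 0.75 × (1 − e^(-1.524)) = 0.75 × (1 − 0.217839) = 0.586621.
Expected differing sites = pL ≈ 0.586621 × 2632 = 1543.986472 ≈ 1544.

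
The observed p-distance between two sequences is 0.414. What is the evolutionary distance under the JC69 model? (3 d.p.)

d = −(3/4) ln(1 − 4p/3) = −0.75 ln(1 − 0.552) = −0.75 ln(0.448)
  = −0.75 × (-0.802962) = 0.602222 substitutions/site.

0.602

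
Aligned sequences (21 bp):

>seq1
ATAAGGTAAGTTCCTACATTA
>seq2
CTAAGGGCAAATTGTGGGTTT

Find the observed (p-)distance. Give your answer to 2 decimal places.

0.52

The sequences differ at 11 of 21 positions.
p = 11/21 = 0.523809… ≈ 0.52 (to 2 d.p.).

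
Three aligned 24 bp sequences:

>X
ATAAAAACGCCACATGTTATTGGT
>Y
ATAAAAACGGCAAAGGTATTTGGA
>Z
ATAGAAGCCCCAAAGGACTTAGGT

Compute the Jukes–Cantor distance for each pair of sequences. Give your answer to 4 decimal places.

X–Y: 6/24 sites differ → p = 0.25, d = −0.75 ln(1 − 0.333333) = 0.304098 ≈ 0.3041.
X–Z: 9/24 sites differ → p = 0.375, d = −0.75 ln(1 − 0.5) = 0.519860 ≈ 0.5199.
Y–Z: 8/24 sites differ → p ≈ 0.333333, d = −0.75 ln(1 − 0.444444) = 0.440839 ≈ 0.4408.

d(X,Y) = 0.3041, d(X,Z) = 0.5199, d(Y,Z) = 0.4408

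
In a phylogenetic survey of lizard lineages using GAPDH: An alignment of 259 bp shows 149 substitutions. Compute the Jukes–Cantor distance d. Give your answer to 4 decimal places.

p = 149/259 ≈ 0.57529.
d = −(3/4) ln(1 − 4p/3) = −0.75 ln(1 − 0.767053) = −0.75 ln(0.232947)
  = −0.75 × (-1.456944) = 1.092708 substitutions/site.

1.0927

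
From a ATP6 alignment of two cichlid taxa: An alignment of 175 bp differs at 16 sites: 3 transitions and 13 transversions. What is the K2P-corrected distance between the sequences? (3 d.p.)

P = 3/175 ≈ 0.017143 and Q = 13/175 ≈ 0.074286.
Under the Kimura two-parameter model, d = −½ ln(1 − 2P − Q) − ¼ ln(1 − 2Q).
1 − 2P − Q = 0.891428, giving −½ ln(0.891428) = 0.057465.
1 − 2Q = 0.851428, giving −¼ ln(0.851428) = 0.040210.
d = 0.057465 + 0.040210 = 0.097675.

0.098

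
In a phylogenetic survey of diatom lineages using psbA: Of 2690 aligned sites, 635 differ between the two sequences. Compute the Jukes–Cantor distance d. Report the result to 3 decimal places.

0.283

p = 635/2690 ≈ 0.236059.
d = −(3/4) ln(1 − 4p/3) = −0.75 ln(1 − 0.314745) = −0.75 ln(0.685255)
  = −0.75 × (-0.377964) = 0.283473 substitutions/site.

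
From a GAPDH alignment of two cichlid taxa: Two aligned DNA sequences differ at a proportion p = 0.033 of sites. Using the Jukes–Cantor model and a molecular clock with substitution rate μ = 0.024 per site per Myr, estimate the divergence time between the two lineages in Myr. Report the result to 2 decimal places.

d = −(3/4) ln(1 − 4p/3) = −0.75 ln(1 − 0.044) = −0.75 ln(0.956)
  = −0.75 × (-0.044997) = 0.033748 substitutions/site.
Under a molecular clock d = 2μt, so t = d/(2μ) = 0.033748 / (2 × 0.024) = 0.70 Myr.

0.70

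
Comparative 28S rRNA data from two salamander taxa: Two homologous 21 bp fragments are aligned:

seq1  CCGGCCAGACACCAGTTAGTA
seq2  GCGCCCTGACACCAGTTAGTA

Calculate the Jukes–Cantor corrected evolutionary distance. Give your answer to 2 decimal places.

The sequences differ at 3 of 21 sites (1, 4, 7), so p = 3/21 ≈ 0.142857.
d = −(3/4) ln(1 − 4p/3) = −0.75 ln(1 − 0.190476) = −0.75 ln(0.809524)
  = −0.75 × (-0.211309) = 0.158482 substitutions/site.

0.16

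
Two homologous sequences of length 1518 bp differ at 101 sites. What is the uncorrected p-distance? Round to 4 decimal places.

p = 101/1518 = 0.066534… ≈ 0.0665 (to 4 d.p.).

0.0665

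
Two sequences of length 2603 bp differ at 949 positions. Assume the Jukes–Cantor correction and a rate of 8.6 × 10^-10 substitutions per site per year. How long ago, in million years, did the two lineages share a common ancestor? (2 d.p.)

p = 949/2603 ≈ 0.364579.
d = −(3/4) ln(1 − 4p/3) = −0.75 ln(1 − 0.486105) = −0.75 ln(0.513895)
  = −0.75 × (-0.665736) = 0.499302 substitutions/site.
Under a molecular clock d = 2μt, so t = d/(2μ) = 0.499302 / (2 × 8.6 × 10^-10) = 290.29 million years.

290.29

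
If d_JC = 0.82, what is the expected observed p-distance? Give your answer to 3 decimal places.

0.499

p = (3/4)(1 − e^(−4d/3)) = 0.75 × (1 − e^(-1.093333)) = 0.75 × (1 − 0.335098) = 0.498677.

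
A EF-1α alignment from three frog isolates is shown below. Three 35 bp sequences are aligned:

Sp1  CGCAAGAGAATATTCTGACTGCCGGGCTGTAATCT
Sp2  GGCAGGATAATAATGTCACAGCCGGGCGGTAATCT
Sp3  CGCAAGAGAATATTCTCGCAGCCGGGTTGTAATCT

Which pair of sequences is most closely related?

Sp1–Sp2: 8/35 differ, p = 0.229, d = 0.273.
Sp1–Sp3: 4/35 differ, p = 0.114, d = 0.124.
Sp2–Sp3: 8/35 differ, p = 0.229, d = 0.273.
The smallest distance is between Sp1 and Sp3.

Sp1 and Sp3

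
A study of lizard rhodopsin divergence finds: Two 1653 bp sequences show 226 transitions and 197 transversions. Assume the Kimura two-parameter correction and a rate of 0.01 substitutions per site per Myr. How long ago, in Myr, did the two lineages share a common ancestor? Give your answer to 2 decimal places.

P = 226/1653 ≈ 0.136721 and Q = 197/1653 ≈ 0.119177.
Under the Kimura two-parameter model, d = −½ ln(1 − 2P − Q) − ¼ ln(1 − 2Q).
1 − 2P − Q = 0.607381, giving −½ ln(0.607381) = 0.249300.
1 − 2Q = 0.761646, giving −¼ ln(0.761646) = 0.068068.
d = 0.249300 + 0.068068 = 0.317368.
Under a molecular clock d = 2μt, so t = d/(2μ) = 0.317368 / (2 × 0.01) = 15.87 Myr.

15.87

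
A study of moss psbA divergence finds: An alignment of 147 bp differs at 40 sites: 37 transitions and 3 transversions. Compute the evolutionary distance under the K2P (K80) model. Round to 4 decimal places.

0.3814

P = 37/147 ≈ 0.251701 and Q = 3/147 ≈ 0.020408.
Under the Kimura two-parameter model, d = −½ ln(1 − 2P − Q) − ¼ ln(1 − 2Q).
1 − 2P − Q = 0.47619, giving −½ ln(0.47619) = 0.370969.
1 − 2Q = 0.959184, giving −¼ ln(0.959184) = 0.010418.
d = 0.370969 + 0.010418 = 0.381387.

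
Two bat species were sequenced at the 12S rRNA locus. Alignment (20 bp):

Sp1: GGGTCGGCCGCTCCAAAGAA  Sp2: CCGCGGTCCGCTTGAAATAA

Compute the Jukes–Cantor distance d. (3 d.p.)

0.572

The sequences differ at 8 of 20 sites (1, 2, 4, 5, 7, 13, 14, 18), so p = 8/20 = 0.4.
d = −(3/4) ln(1 − 4p/3) = −0.75 ln(1 − 0.533333) = −0.75 ln(0.466667)
  = −0.75 × (-0.762139) = 0.571604 substitutions/site.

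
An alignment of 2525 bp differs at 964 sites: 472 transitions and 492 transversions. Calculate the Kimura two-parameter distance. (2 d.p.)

P = 472/2525 ≈ 0.186931 and Q = 492/2525 ≈ 0.194851.
Under the Kimura two-parameter model, d = −½ ln(1 − 2P − Q) − ¼ ln(1 − 2Q).
1 − 2P − Q = 0.431287, giving −½ ln(0.431287) = 0.420491.
1 − 2Q = 0.610298, giving −¼ ln(0.610298) = 0.123452.
d = 0.420491 + 0.123452 = 0.543943.

0.54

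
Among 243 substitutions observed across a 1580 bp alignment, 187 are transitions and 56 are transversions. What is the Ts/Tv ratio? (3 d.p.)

3.339

R = 187/56 = 3.339285… ≈ 3.339 (to 3 d.p.).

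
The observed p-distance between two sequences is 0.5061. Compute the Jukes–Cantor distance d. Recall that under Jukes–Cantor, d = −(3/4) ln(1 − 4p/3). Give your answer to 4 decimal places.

d = −(3/4) ln(1 − 4p/3) = −0.75 ln(1 − 0.6748) = −0.75 ln(0.3252)
  = −0.75 × (-1.123315) = 0.842486 substitutions/site.

0.8425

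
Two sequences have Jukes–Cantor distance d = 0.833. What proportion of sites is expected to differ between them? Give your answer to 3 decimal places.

p = (3/4)(1 − e^(−4d/3)) = 0.75 × (1 − e^(-1.110667)) = 0.75 × (1 − 0.329339) = 0.502996.

0.503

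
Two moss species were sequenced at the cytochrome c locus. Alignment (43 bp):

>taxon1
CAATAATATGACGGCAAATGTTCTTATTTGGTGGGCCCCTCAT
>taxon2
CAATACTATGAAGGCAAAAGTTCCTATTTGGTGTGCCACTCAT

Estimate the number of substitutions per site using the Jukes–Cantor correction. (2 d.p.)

The sequences differ at 6 of 43 sites (6, 12, 19, 24, 34, 38), so p = 6/43 ≈ 0.139535.
d = −(3/4) ln(1 − 4p/3) = −0.75 ln(1 − 0.186047) = −0.75 ln(0.813953)
  = −0.75 × (-0.205853) = 0.154390 substitutions/site.

0.15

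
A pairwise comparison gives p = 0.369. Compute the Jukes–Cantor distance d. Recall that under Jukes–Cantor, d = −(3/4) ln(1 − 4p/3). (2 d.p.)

0.51

d = −(3/4) ln(1 − 4p/3) = −0.75 ln(1 − 0.492) = −0.75 ln(0.508)
  = −0.75 × (-0.677274) = 0.507956 substitutions/site.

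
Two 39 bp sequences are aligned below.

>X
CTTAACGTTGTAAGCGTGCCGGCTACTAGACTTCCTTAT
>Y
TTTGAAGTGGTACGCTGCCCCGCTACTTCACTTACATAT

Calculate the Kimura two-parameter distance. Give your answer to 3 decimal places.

Of 39 sites, 2 differences are transitions and 11 are transversions, so P = 2/39 ≈ 0.051282 and Q = 11/39 ≈ 0.282051.
Under the Kimura two-parameter model, d = −½ ln(1 − 2P − Q) − ¼ ln(1 − 2Q).
1 − 2P − Q = 0.615385, giving −½ ln(0.615385) = 0.242754.
1 − 2Q = 0.435898, giving −¼ ln(0.435898) = 0.207587.
d = 0.242754 + 0.207587 = 0.450341.

0.450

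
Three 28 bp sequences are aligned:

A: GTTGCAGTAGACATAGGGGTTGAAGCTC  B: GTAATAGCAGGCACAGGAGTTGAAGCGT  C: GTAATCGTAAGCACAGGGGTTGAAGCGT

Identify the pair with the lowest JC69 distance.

B and C

A–B: 9/28 differ, p = 0.321, d = 0.420.
A–C: 9/28 differ, p = 0.321, d = 0.420.
B–C: 4/28 differ, p = 0.143, d = 0.158.
The smallest distance is between B and C.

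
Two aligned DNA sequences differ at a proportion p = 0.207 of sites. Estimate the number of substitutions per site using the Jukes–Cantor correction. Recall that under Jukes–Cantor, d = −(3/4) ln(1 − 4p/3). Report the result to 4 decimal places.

d = −(3/4) ln(1 − 4p/3) = −0.75 ln(1 − 0.276) = −0.75 ln(0.724)
  = −0.75 × (-0.322964) = 0.242223 substitutions/site.

0.2422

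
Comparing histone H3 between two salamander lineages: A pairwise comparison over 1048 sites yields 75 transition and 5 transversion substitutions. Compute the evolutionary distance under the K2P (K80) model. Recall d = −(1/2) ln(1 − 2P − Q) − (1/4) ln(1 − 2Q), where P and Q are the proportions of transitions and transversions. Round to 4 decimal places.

0.0824

P = 75/1048 ≈ 0.071565 and Q = 5/1048 ≈ 0.004771.
Under the Kimura two-parameter model, d = −½ ln(1 − 2P − Q) − ¼ ln(1 − 2Q).
1 − 2P − Q = 0.852099, giving −½ ln(0.852099) = 0.080026.
1 − 2Q = 0.990458, giving −¼ ln(0.990458) = 0.002397.
d = 0.080026 + 0.002397 = 0.082423.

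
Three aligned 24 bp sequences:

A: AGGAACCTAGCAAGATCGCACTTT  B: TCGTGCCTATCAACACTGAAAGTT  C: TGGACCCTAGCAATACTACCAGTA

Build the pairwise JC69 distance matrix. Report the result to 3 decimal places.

d(A,B) = 0.708, d(A,C) = 0.608, d(B,C) = 0.520

A–B: 11/24 sites differ → p ≈ 0.458333, d = −0.75 ln(1 − 0.611111) = 0.708346 ≈ 0.708.
A–C: 10/24 sites differ → p ≈ 0.416667, d = −0.75 ln(1 − 0.555556) = 0.608198 ≈ 0.608.
B–C: 9/24 sites differ → p = 0.375, d = −0.75 ln(1 − 0.5) = 0.519860 ≈ 0.520.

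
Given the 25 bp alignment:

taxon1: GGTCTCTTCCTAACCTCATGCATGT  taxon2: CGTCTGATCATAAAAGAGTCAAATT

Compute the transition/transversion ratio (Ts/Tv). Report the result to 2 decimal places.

0.08

Transitions are A↔G and C↔T; transversions are all other mismatches.
Transitions: 1. Transversions: 12.
R = 1/12 = 0.083333… ≈ 0.08 (to 2 d.p.).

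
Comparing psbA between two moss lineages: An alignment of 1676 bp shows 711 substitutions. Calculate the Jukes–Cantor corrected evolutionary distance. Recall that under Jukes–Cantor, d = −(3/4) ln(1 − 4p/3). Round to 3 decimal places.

p = 711/1676 ≈ 0.424224.
d = −(3/4) ln(1 − 4p/3) = −0.75 ln(1 − 0.565632) = −0.75 ln(0.434368)
  = −0.75 × (-0.833863) = 0.625397 substitutions/site.

0.625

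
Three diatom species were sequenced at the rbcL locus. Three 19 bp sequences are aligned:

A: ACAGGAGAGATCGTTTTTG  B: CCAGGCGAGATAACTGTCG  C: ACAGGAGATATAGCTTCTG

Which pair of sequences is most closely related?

A–B: 7/19 differ, p = 0.368, d = 0.507.
A–C: 4/19 differ, p = 0.211, d = 0.247.
B–C: 7/19 differ, p = 0.368, d = 0.507.
The smallest distance is between A and C.

A and C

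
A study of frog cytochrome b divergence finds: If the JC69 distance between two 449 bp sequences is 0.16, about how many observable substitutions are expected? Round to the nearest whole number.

Invert JC69: p = (3/4)(1 − e^(−4d/3)) = 0.75 × (1 − e^(-0.213333)) = 0.75 × (1 − 0.807887) = 0.144085.
Expected differing sites = pL ≈ 0.144085 × 449 = 64.694165 ≈ 65.

65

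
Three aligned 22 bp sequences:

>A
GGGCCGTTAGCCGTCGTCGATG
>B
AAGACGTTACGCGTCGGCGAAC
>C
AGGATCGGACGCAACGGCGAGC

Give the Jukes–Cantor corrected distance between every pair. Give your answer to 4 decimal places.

d(A,B) = 0.4975, d(A,C) = 1.1629, d(B,C) = 0.4975

A–B: 8/22 sites differ → p ≈ 0.363636, d = −0.75 ln(1 − 0.484848) = 0.497470 ≈ 0.4975.
A–C: 13/22 sites differ → p ≈ 0.590909, d = −0.75 ln(1 − 0.787879) = 1.162949 ≈ 1.1629.
B–C: 8/22 sites differ → p ≈ 0.363636, d = −0.75 ln(1 − 0.484848) = 0.497470 ≈ 0.4975.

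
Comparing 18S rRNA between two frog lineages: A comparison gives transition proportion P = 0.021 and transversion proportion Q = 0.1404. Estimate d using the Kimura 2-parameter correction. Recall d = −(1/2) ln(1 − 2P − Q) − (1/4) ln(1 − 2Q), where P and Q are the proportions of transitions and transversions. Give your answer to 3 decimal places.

Under the Kimura two-parameter model, d = −½ ln(1 − 2P − Q) − ¼ ln(1 − 2Q).
1 − 2P − Q = 0.8176, giving −½ ln(0.8176) = 0.100691.
1 − 2Q = 0.7192, giving −¼ ln(0.7192) = 0.082404.
d = 0.100691 + 0.082404 = 0.183095.

0.183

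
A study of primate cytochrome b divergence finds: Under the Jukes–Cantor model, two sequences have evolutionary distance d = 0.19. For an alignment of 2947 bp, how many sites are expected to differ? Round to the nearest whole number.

Invert JC69: p = (3/4)(1 − e^(−4d/3)) = 0.75 × (1 − e^(-0.253333)) = 0.75 × (1 − 0.776209) = 0.167843.
Expected differing sites = pL ≈ 0.167843 × 2947 = 494.633321 ≈ 495.

495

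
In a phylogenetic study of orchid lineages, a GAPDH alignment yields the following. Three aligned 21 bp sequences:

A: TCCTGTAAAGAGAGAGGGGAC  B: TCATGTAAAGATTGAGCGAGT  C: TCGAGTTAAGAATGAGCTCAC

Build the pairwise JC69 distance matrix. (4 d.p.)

A–B: 7/21 sites differ → p ≈ 0.333333, d = −0.75 ln(1 − 0.444444) = 0.440839 ≈ 0.4408.
A–C: 8/21 sites differ → p ≈ 0.380952, d = −0.75 ln(1 − 0.507936) = 0.531860 ≈ 0.5319.
B–C: 8/21 sites differ → p ≈ 0.380952, d = −0.75 ln(1 − 0.507936) = 0.531860 ≈ 0.5319.

d(A,B) = 0.4408, d(A,C) = 0.5319, d(B,C) = 0.5319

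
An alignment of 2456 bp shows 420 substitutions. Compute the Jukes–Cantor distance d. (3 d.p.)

p = 420/2456 ≈ 0.17101.
d = −(3/4) ln(1 − 4p/3) = −0.75 ln(1 − 0.228013) = −0.75 ln(0.771987)
  = −0.75 × (-0.258788) = 0.194091 substitutions/site.

0.194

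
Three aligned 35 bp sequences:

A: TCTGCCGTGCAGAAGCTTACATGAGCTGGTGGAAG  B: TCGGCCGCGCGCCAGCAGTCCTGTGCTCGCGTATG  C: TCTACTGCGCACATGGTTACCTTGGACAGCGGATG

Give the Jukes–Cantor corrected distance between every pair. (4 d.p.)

A–B: 14/35 sites differ → p = 0.4, d = −0.75 ln(1 − 0.533333) = 0.571605 ≈ 0.5716.
A–C: 14/35 sites differ → p = 0.4, d = −0.75 ln(1 − 0.533333) = 0.571605 ≈ 0.5716.
B–C: 16/35 sites differ → p ≈ 0.457143, d = −0.75 ln(1 − 0.609524) = 0.705292 ≈ 0.7053.

d(A,B) = 0.5716, d(A,C) = 0.5716, d(B,C) = 0.7053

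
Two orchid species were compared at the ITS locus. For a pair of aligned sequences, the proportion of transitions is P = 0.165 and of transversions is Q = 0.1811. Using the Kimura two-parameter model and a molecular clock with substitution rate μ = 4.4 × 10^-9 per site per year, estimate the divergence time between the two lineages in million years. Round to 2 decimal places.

Under the Kimura two-parameter model, d = −½ ln(1 − 2P − Q) − ¼ ln(1 − 2Q).
1 − 2P − Q = 0.4889, giving −½ ln(0.4889) = 0.357799.
1 − 2Q = 0.6378, giving −¼ ln(0.6378) = 0.112433.
d = 0.357799 + 0.112433 = 0.470232.
Under a molecular clock d = 2μt, so t = d/(2μ) = 0.470232 / (2 × 4.4 × 10^-9) = 53.44 million years.

53.44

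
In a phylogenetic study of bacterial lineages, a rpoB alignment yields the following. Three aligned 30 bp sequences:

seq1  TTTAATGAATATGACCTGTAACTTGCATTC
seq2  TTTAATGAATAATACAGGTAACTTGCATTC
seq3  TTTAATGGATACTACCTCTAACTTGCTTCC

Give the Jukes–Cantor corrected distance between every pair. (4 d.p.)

seq1–seq2: 4/30 sites differ → p ≈ 0.133333, d = −0.75 ln(1 − 0.177777) = 0.146808 ≈ 0.1468.
seq1–seq3: 6/30 sites differ → p = 0.2, d = −0.75 ln(1 − 0.266667) = 0.232617 ≈ 0.2326.
seq2–seq3: 7/30 sites differ → p ≈ 0.233333, d = −0.75 ln(1 − 0.311111) = 0.279506 ≈ 0.2795.

d(seq1,seq2) = 0.1468, d(seq1,seq3) = 0.2326, d(seq2,seq3) = 0.2795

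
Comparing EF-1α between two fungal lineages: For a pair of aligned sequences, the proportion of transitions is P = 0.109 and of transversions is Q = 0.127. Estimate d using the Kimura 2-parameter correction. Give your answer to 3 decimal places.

Under the Kimura two-parameter model, d = −½ ln(1 − 2P − Q) − ¼ ln(1 − 2Q).
1 − 2P − Q = 0.655, giving −½ ln(0.655) = 0.211560.
1 − 2Q = 0.746, giving −¼ ln(0.746) = 0.073257.
d = 0.211560 + 0.073257 = 0.284817.

0.285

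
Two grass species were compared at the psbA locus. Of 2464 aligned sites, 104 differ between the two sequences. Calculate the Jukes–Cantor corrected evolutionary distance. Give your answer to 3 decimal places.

0.043

p = 104/2464 ≈ 0.042208.
d = −(3/4) ln(1 − 4p/3) = −0.75 ln(1 − 0.056277) = −0.75 ln(0.943723)
  = −0.75 × (-0.057923) = 0.043442 substitutions/site.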